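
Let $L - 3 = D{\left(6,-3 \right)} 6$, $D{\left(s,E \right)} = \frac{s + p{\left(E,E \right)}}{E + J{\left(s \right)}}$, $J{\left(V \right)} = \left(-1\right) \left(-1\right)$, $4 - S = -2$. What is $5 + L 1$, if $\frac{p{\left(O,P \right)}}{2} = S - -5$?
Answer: $-76$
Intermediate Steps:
$S = 6$ ($S = 4 - -2 = 4 + 2 = 6$)
$J{\left(V \right)} = 1$
$p{\left(O,P \right)} = 22$ ($p{\left(O,P \right)} = 2 \left(6 - -5\right) = 2 \left(6 + 5\right) = 2 \cdot 11 = 22$)
$D{\left(s,E \right)} = \frac{22 + s}{1 + E}$ ($D{\left(s,E \right)} = \frac{s + 22}{E + 1} = \frac{22 + s}{1 + E}$)
$L = -81$ ($L = 3 + \frac{22 + 6}{1 - 3} \cdot 6 = 3 + \frac{1}{-2} \cdot 28 \cdot 6 = 3 + \left(- \frac{1}{2}\right) 28 \cdot 6 = 3 - 84 = -81$)
$5 + L 1 = 5 - 81 = -76$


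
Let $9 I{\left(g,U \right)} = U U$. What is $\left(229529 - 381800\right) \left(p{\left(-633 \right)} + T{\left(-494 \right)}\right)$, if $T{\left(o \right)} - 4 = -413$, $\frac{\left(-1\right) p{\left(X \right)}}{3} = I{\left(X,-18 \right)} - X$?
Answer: $367886736$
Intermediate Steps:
$I{\left(g,U \right)} = \frac{U^{2}}{9}$ ($I{\left(g,U \right)} = \frac{U U}{9} = \frac{U^{2}}{9}$)
$p{\left(X \right)} = -108 + 3 X$ ($p{\left(X \right)} = - 3 \left(\frac{\left(-18\right)^{2}}{9} - X\right) = - 3 \left(\frac{1}{9} \cdot 324 - X\right) = - 3 \left(36 - X\right) = -108 + 3 X$)
$T{\left(o \right)} = -409$ ($T{\left(o \right)} = 4 - 413 = -409$)
$\left(229529 - 381800\right) \left(p{\left(-633 \right)} + T{\left(-494 \right)}\right) = \left(229529 - 381800\right) \left(\left(-108 + 3 \left(-633\right)\right) - 409\right) = - 152271 \left(\left(-108 - 1899\right) - 409\right) = - 152271 \left(-2007 - 409\right) = \left(-152271\right) \left(-2416\right) = 367886736$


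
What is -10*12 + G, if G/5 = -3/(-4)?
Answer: -465/4 ≈ -116.25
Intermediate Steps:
G = 15/4 (G = 5*(-3/(-4)) = 5*(-3*(-1/4)) = 5*(3/4) = 15/4 ≈ 3.7500)
-10*12 + G = -10*12 + 15/4 = -120 + 15/4 = -465/4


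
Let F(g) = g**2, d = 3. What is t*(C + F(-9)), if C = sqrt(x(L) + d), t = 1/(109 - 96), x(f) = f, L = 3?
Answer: 81/13 + sqrt(6)/13 ≈ 6.4192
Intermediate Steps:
t = 1/13 ≈ 0.076923
C = sqrt(6) (C = sqrt(3 + 3) = sqrt(6) ≈ 2.4495)
t*(C + F(-9)) = (sqrt(6) + (-9)**2)/13 = (sqrt(6) + 81)/13 = (81 + sqrt(6))/13 = 81/13 + sqrt(6)/13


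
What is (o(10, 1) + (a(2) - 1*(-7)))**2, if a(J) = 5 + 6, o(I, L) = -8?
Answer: 100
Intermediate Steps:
a(J) = 11
(o(10, 1) + (a(2) - 1*(-7)))**2 = (-8 + (11 - 1*(-7)))**2 = (-8 + (11 + 7))**2 = (-8 + 18)**2 = 10**2 = 100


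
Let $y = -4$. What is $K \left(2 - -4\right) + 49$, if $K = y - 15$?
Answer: $-65$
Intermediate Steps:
$K = -19$ ($K = -4 - 15 = -19$)
$K \left(2 - -4\right) + 49 = - 19 \left(2 - -4\right) + 49 = - 19 \left(2 + 4\right) + 49 = \left(-19\right) 6 + 49 = -114 + 49 = -65$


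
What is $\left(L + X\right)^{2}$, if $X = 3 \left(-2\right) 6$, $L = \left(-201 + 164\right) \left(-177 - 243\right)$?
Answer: $240374016$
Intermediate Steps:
$L = 15540$ ($L = \left(-37\right) \left(-420\right) = 15540$)
$X = -36$ ($X = \left(-6\right) 6 = -36$)
$\left(L + X\right)^{2} = \left(15540 - 36\right)^{2} = 15504^{2} = 240374016$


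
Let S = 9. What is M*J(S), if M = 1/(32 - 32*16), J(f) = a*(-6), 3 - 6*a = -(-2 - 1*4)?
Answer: -1/160 ≈ -0.0062500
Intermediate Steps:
a = -1/2 (a = 1/2 - (-1)*(-2 - 1*4)/6 = 1/2 - (-1)*(-2 - 4)/6 = 1/2 - (-1)*(-6)/6 = 1/2 - 1/6*6 = 1/2 - 1 = -1/2 ≈ -0.50000)
J(f) = 3 (J(f) = -1/2*(-6) = 3)
M = -1/480 (M = 1/(32 - 512) = 1/(-480) = -1/480 ≈ -0.0020833)
M*J(S) = -1/480*3 = -1/160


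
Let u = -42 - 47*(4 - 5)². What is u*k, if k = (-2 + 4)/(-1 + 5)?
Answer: -89/2 ≈ -44.500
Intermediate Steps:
k = ½ (k = 2/4 = 2*(¼) = ½ ≈ 0.50000)
u = -89 (u = -42 - 47*(-1)² = -42 - 47*1 = -42 - 47 = -89)
u*k = -89*½ = -89/2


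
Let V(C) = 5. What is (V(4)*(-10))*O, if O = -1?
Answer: 50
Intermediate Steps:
(V(4)*(-10))*O = (5*(-10))*(-1) = -50*(-1) = 50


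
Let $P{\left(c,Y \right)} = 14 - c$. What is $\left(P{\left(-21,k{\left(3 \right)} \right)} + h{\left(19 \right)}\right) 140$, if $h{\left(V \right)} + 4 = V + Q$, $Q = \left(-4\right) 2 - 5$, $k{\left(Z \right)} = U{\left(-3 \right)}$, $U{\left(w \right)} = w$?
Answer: $5180$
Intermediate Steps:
$k{\left(Z \right)} = -3$
$Q = -13$ ($Q = -8 - 5 = -13$)
$h{\left(V \right)} = -17 + V$ ($h{\left(V \right)} = -4 + \left(V - 13\right) = -4 + \left(-13 + V\right) = -17 + V$)
$\left(P{\left(-21,k{\left(3 \right)} \right)} + h{\left(19 \right)}\right) 140 = \left(\left(14 - -21\right) + \left(-17 + 19\right)\right) 140 = \left(\left(14 + 21\right) + 2\right) 140 = \left(35 + 2\right) 140 = 37 \cdot 140 = 5180$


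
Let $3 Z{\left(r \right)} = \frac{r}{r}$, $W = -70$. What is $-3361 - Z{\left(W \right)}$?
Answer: $- \frac{10084}{3} \approx -3361.3$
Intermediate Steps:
$Z{\left(r \right)} = \frac{1}{3}$ ($Z{\left(r \right)} = \frac{r \frac{1}{r}}{3} = \frac{1}{3} \cdot 1 = \frac{1}{3}$)
$-3361 - Z{\left(W \right)} = -3361 - \frac{1}{3} = - \frac{10084}{3}$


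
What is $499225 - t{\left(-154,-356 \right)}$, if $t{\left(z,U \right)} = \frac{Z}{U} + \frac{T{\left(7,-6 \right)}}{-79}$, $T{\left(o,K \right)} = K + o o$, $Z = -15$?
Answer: $\frac{14040218023}{28124} \approx 4.9923 \cdot 10^{5}$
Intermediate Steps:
$T{\left(o,K \right)} = K + o^{2}$
$t{\left(z,U \right)} = - \frac{43}{79} - \frac{15}{U}$ ($t{\left(z,U \right)} = - \frac{15}{U} + \frac{-6 + 7^{2}}{-79} = - \frac{15}{U} + \left(-6 + 49\right) \left(- \frac{1}{79}\right) = - \frac{15}{U} + 43 \left(- \frac{1}{79}\right) = - \frac{15}{U} - \frac{43}{79} = - \frac{43}{79} - \frac{15}{U}$)
$499225 - t{\left(-154,-356 \right)} = 499225 - \left(- \frac{43}{79} - \frac{15}{-356}\right) = 499225 - \left(- \frac{43}{79} - - \frac{15}{356}\right) = 499225 - \left(- \frac{43}{79} + \frac{15}{356}\right) = 499225 - - \frac{14123}{28124} = 499225 + \frac{14123}{28124} = \frac{14040218023}{28124}$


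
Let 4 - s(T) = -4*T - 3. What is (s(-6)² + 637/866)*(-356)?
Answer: -44662158/433 ≈ -1.0315e+5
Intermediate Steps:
s(T) = 7 + 4*T (s(T) = 4 - (-4*T - 3) = 4 - (-3 - 4*T) = 4 + (3 + 4*T) = 7 + 4*T)
(s(-6)² + 637/866)*(-356) = ((7 + 4*(-6))² + 637/866)*(-356) = ((7 - 24)² + 637*(1/866))*(-356) = ((-17)² + 637/866)*(-356) = (289 + 637/866)*(-356) = (250911/866)*(-356) = -44662158/433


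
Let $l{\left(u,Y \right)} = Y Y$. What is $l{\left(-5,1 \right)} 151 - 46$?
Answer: $105$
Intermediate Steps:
$l{\left(u,Y \right)} = Y^{2}$
$l{\left(-5,1 \right)} 151 - 46 = 1^{2} \cdot 151 - 46 = 1 \cdot 151 - 46 = 151 - 46 = 105$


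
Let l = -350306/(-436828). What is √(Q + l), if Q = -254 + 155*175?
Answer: √1281910588433258/218414 ≈ 163.93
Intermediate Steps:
Q = 26871 (Q = -254 + 27125 = 26871)
l = 175153/218414 (l = -350306*(-1/436828) = 175153/218414 ≈ 0.80193)
√(Q + l) = √(26871 + 175153/218414) = √(5869177747/218414) = √1281910588433258/218414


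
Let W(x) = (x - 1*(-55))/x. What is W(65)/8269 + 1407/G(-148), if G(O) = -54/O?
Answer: 3730791098/967473 ≈ 3856.2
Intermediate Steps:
W(x) = (55 + x)/x (W(x) = (x + 55)/x = (55 + x)/x)
W(65)/8269 + 1407/G(-148) = ((55 + 65)/65)/8269 + 1407/((-54/(-148))) = ((1/65)*120)*(1/8269) + 1407/((-54*(-1/148))) = (24/13)*(1/8269) + 1407/(27/74) = 24/107497 + 1407*(74/27) = 24/107497 + 34706/9 = 3730791098/967473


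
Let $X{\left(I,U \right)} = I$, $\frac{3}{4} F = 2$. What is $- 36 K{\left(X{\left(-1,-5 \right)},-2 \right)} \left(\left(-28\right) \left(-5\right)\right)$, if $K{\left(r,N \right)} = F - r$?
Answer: $-18480$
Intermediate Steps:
$F = \frac{8}{3}$ ($F = \frac{4}{3} \cdot 2 = \frac{8}{3} \approx 2.6667$)
$K{\left(r,N \right)} = \frac{8}{3} - r$
$- 36 K{\left(X{\left(-1,-5 \right)},-2 \right)} \left(\left(-28\right) \left(-5\right)\right) = - 36 \left(\frac{8}{3} - -1\right) \left(\left(-28\right) \left(-5\right)\right) = - 36 \left(\frac{8}{3} + 1\right) 140 = \left(-36\right) \frac{11}{3} \cdot 140 = \left(-132\right) 140 = -18480$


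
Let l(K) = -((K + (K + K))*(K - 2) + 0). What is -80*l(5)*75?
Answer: 270000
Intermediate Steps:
l(K) = -3*K*(-2 + K) (l(K) = -((K + 2*K)*(-2 + K) + 0) = -((3*K)*(-2 + K) + 0) = -(3*K*(-2 + K) + 0) = -3*K*(-2 + K))
-80*l(5)*75 = -240*5*(2 - 1*5)*75 = -240*5*(2 - 5)*75 = -240*5*(-3)*75 = -80*(-45)*75 = 3600*75 = 270000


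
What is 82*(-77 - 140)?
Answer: -17794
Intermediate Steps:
82*(-77 - 140) = 82*(-217) = -17794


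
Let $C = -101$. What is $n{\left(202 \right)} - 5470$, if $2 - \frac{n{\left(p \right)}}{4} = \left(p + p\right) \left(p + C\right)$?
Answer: $-168678$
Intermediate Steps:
$n{\left(p \right)} = 8 - 8 p \left(-101 + p\right)$ ($n{\left(p \right)} = 8 - 4 \left(p + p\right) \left(p - 101\right) = 8 - 4 \cdot 2 p \left(-101 + p\right) = 8 - 8 p \left(-101 + p\right)$)
$n{\left(202 \right)} - 5470 = \left(8 - 8 \cdot 202^{2} + 808 \cdot 202\right) - 5470 = \left(8 - 326432 + 163216\right) - 5470 = -163208 - 5470 = -168678$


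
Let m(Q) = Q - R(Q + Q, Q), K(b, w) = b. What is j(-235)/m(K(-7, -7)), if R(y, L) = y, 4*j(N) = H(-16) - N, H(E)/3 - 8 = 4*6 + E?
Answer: 283/28 ≈ 10.107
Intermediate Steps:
H(E) = 96 + 3*E (H(E) = 24 + 3*(4*6 + E) = 24 + 3*(24 + E) = 24 + (72 + 3*E) = 96 + 3*E)
j(N) = 12 - N/4 (j(N) = ((96 + 3*(-16)) - N)/4 = ((96 - 48) - N)/4 = (48 - N)/4 = 12 - N/4)
m(Q) = -Q (m(Q) = Q - (Q + Q) = Q - 2*Q = -Q)
j(-235)/m(K(-7, -7)) = (12 - ¼*(-235))/((-1*(-7))) = (12 + 235/4)/7 = (283/4)*(⅐) = 283/28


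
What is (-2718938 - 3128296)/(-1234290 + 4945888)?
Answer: -2923617/1855799 ≈ -1.5754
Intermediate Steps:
(-2718938 - 3128296)/(-1234290 + 4945888) = -5847234/3711598 = -5847234*1/3711598 = -2923617/1855799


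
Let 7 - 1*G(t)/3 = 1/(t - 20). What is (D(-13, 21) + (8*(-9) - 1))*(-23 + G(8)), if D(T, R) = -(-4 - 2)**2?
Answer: 763/4 ≈ 190.75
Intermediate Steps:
G(t) = 21 - 3/(-20 + t) (G(t) = 21 - 3/(t - 20) = 21 - 3/(-20 + t))
D(T, R) = -36 (D(T, R) = -1*(-6)**2 = -1*36 = -36)
(D(-13, 21) + (8*(-9) - 1))*(-23 + G(8)) = (-36 + (8*(-9) - 1))*(-23 + 3*(-141 + 7*8)/(-20 + 8)) = (-36 + (-72 - 1))*(-23 + 3*(-141 + 56)/(-12)) = (-36 - 73)*(-23 + 3*(-1/12)*(-85)) = -109*(-23 + 85/4) = -109*(-7/4) = 763/4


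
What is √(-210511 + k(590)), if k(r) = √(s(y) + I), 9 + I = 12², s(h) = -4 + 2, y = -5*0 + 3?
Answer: √(-210511 + √133) ≈ 458.8*I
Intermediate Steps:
y = 3 (y = 0 + 3 = 3)
s(h) = -2
I = 135 (I = -9 + 12² = -9 + 144 = 135)
k(r) = √133 (k(r) = √(-2 + 135) = √133)
√(-210511 + k(590)) = √(-210511 + √133)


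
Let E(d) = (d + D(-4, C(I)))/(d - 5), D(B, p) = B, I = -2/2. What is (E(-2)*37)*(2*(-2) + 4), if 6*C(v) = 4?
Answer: 0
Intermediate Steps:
I = -1 (I = -2*½ = -1)
C(v) = ⅔ (C(v) = (⅙)*4 = ⅔)
E(d) = (-4 + d)/(-5 + d) (E(d) = (d - 4)/(d - 5) = (-4 + d)/(-5 + d))
(E(-2)*37)*(2*(-2) + 4) = (((-4 - 2)/(-5 - 2))*37)*(2*(-2) + 4) = ((-6/(-7))*37)*(-4 + 4) = (-⅐*(-6)*37)*0 = ((6/7)*37)*0 = (222/7)*0 = 0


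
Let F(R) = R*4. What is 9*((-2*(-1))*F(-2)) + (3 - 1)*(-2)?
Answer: -148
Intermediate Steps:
F(R) = 4*R
9*((-2*(-1))*F(-2)) + (3 - 1)*(-2) = 9*((-2*(-1))*(4*(-2))) + (3 - 1)*(-2) = 9*(2*(-8)) + 2*(-2) = 9*(-16) - 4 = -144 - 4 = -148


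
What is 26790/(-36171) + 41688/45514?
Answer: 48096098/274381149 ≈ 0.17529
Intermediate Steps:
26790/(-36171) + 41688/45514 = 26790*(-1/36171) + 41688*(1/45514) = -8930/12057 + 20844/22757 = 48096098/274381149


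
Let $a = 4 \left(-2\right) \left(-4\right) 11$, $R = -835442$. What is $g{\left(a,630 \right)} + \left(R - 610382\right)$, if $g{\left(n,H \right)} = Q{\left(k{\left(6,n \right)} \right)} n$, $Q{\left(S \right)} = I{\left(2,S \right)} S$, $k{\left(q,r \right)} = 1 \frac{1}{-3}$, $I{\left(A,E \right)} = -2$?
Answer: $- \frac{4336768}{3} \approx -1.4456 \cdot 10^{6}$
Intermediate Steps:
$k{\left(q,r \right)} = - \frac{1}{3}$ ($k{\left(q,r \right)} = 1 \left(- \frac{1}{3}\right) = - \frac{1}{3}$)
$Q{\left(S \right)} = - 2 S$
$a = 352$ ($a = \left(-8\right) \left(-4\right) 11 = 32 \cdot 11 = 352$)
$g{\left(n,H \right)} = \frac{2 n}{3}$ ($g{\left(n,H \right)} = \left(-2\right) \left(- \frac{1}{3}\right) n = \frac{2 n}{3}$)
$g{\left(a,630 \right)} + \left(R - 610382\right) = \frac{2}{3} \cdot 352 - 1445824 = \frac{704}{3} - 1445824 = - \frac{4336768}{3}$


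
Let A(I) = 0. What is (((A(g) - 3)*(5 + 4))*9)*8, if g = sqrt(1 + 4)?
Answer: -1944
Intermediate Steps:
g = sqrt(5) ≈ 2.2361
(((A(g) - 3)*(5 + 4))*9)*8 = (((0 - 3)*(5 + 4))*9)*8 = (-3*9*9)*8 = -27*9*8 = -243*8 = -1944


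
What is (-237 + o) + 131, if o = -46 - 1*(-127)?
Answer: -25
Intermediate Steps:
o = 81 (o = -46 + 127 = 81)
(-237 + o) + 131 = (-237 + 81) + 131 = -156 + 131 = -25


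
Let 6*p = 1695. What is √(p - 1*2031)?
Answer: I*√6994/2 ≈ 41.815*I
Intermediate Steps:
p = 565/2 (p = (⅙)*1695 = 565/2 ≈ 282.50)
√(p - 1*2031) = √(565/2 - 1*2031) = √(565/2 - 2031) = √(-3497/2) = I*√6994/2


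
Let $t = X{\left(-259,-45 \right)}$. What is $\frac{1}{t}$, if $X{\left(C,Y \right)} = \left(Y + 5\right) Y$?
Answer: $\frac{1}{1800} \approx 0.00055556$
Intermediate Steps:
$X{\left(C,Y \right)} = Y \left(5 + Y\right)$ ($X{\left(C,Y \right)} = \left(5 + Y\right) Y = Y \left(5 + Y\right)$)
$t = 1800$ ($t = - 45 \left(5 - 45\right) = \left(-45\right) \left(-40\right) = 1800$)
$\frac{1}{t} = \frac{1}{1800}$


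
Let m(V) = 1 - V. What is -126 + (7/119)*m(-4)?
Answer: -2137/17 ≈ -125.71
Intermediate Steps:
-126 + (7/119)*m(-4) = -126 + (7/119)*(1 - 1*(-4)) = -126 + (7*(1/119))*(1 + 4) = -126 + (1/17)*5 = -126 + 5/17 = -2137/17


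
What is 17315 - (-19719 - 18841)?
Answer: 55875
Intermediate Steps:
17315 - (-19719 - 18841) = 17315 - 1*(-38560) = 17315 + 38560 = 55875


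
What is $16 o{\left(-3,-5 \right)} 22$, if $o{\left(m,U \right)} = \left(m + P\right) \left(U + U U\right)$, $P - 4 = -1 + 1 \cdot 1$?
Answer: $7040$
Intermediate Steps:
$P = 4$ ($P = 4 + \left(-1 + 1 \cdot 1\right) = 4 + \left(-1 + 1\right) = 4 + 0 = 4$)
$o{\left(m,U \right)} = \left(4 + m\right) \left(U + U^{2}\right)$ ($o{\left(m,U \right)} = \left(m + 4\right) \left(U + U U\right) = \left(4 + m\right) \left(U + U^{2}\right)$)
$16 o{\left(-3,-5 \right)} 22 = 16 \left(- 5 \left(4 - 3 + 4 \left(-5\right) - -15\right)\right) 22 = 16 \left(- 5 \left(4 - 3 - 20 + 15\right)\right) 22 = 16 \left(\left(-5\right) \left(-4\right)\right) 22 = 16 \cdot 20 \cdot 22 = 320 \cdot 22 = 7040$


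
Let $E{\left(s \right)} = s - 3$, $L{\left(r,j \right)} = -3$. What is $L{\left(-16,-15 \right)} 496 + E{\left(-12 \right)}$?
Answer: $-1503$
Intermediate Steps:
$E{\left(s \right)} = -3 + s$
$L{\left(-16,-15 \right)} 496 + E{\left(-12 \right)} = \left(-3\right) 496 - 15 = -1488 - 15 = -1503$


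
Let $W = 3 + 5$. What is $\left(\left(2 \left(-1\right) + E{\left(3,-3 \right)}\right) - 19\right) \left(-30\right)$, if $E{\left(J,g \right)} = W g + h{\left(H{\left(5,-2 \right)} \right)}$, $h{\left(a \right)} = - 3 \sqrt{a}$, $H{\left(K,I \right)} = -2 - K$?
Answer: $1350 + 90 i \sqrt{7} \approx 1350.0 + 238.12 i$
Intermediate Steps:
$W = 8$
$E{\left(J,g \right)} = 8 g - 3 i \sqrt{7}$ ($E{\left(J,g \right)} = 8 g - 3 \sqrt{-2 - 5} = 8 g - 3 \sqrt{-7} = 8 g - 3 i \sqrt{7}$)
$\left(\left(2 \left(-1\right) + E{\left(3,-3 \right)}\right) - 19\right) \left(-30\right) = \left(\left(2 \left(-1\right) + \left(8 \left(-3\right) - 3 i \sqrt{7}\right)\right) - 19\right) \left(-30\right) = \left(\left(-2 - \left(24 + 3 i \sqrt{7}\right)\right) - 19\right) \left(-30\right) = \left(\left(-26 - 3 i \sqrt{7}\right) - 19\right) \left(-30\right) = \left(-45 - 3 i \sqrt{7}\right) \left(-30\right) = 1350 + 90 i \sqrt{7}$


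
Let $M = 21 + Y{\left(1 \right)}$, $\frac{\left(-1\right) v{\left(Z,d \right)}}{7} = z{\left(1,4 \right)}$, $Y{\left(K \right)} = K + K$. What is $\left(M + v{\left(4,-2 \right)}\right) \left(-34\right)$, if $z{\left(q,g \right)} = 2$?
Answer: $-306$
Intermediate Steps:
$Y{\left(K \right)} = 2 K$
$v{\left(Z,d \right)} = -14$ ($v{\left(Z,d \right)} = \left(-7\right) 2 = -14$)
$M = 23$ ($M = 21 + 2 \cdot 1 = 21 + 2 = 23$)
$\left(M + v{\left(4,-2 \right)}\right) \left(-34\right) = \left(23 - 14\right) \left(-34\right) = 9 \left(-34\right) = -306$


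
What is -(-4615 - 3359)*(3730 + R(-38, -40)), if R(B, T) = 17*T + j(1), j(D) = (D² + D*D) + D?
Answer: 24344622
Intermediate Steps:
j(D) = D + 2*D² (j(D) = (D² + D²) + D = 2*D² + D = D + 2*D²)
R(B, T) = 3 + 17*T (R(B, T) = 17*T + 1*(1 + 2*1) = 17*T + 1*(1 + 2) = 17*T + 1*3 = 17*T + 3 = 3 + 17*T)
-(-4615 - 3359)*(3730 + R(-38, -40)) = -(-4615 - 3359)*(3730 + (3 + 17*(-40))) = -(-7974)*(3730 + (3 - 680)) = -(-7974)*(3730 - 677) = -(-7974)*3053 = -1*(-24344622) = 24344622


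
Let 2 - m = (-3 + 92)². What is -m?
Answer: 7919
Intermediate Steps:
m = -7919 (m = 2 - (-3 + 92)² = 2 - 1*89² = 2 - 1*7921 = 2 - 7921 = -7919)
-m = -1*(-7919) = 7919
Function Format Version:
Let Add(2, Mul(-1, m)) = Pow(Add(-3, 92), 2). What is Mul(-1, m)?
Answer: 7919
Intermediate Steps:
m = -7919 (m = Add(2, Mul(-1, Pow(Add(-3, 92), 2))) = Add(2, Mul(-1, Pow(89, 2))) = Add(2, Mul(-1, 7921)) = Add(2, -7921) = -7919)
Mul(-1, m) = Mul(-1, -7919) = 7919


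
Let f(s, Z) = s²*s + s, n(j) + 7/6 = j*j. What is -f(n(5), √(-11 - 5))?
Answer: -2929355/216 ≈ -13562.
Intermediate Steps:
n(j) = -7/6 + j² (n(j) = -7/6 + j*j = -7/6 + j²)
f(s, Z) = s + s³ (f(s, Z) = s³ + s = s + s³)
-f(n(5), √(-11 - 5)) = -((-7/6 + 5²) + (-7/6 + 5²)³) = -((-7/6 + 25) + (-7/6 + 25)³) = -(143/6 + (143/6)³) = -(143/6 + 2924207/216) = -1*2929355/216 = -2929355/216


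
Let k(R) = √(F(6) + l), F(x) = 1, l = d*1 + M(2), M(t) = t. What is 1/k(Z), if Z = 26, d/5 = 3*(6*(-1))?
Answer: -I*√87/87 ≈ -0.10721*I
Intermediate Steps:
d = -90 (d = 5*(3*(6*(-1))) = 5*(3*(-6)) = 5*(-18) = -90)
l = -88 (l = -90*1 + 2 = -90 + 2 = -88)
k(R) = I*√87 (k(R) = √(1 - 88) = √(-87) = I*√87)
1/k(Z) = 1/(I*√87) = -I*√87/87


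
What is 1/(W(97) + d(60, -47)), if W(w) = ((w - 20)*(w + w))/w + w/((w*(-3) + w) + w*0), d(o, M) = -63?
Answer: 2/181 ≈ 0.011050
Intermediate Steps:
W(w) = -81/2 + 2*w (W(w) = ((-20 + w)*(2*w))/w + w/((-3*w + w) + 0) = (2*w*(-20 + w))/w + w/(-2*w + 0) = (-40 + 2*w) + w/((-2*w)) = (-40 + 2*w) + w*(-1/(2*w)) = (-40 + 2*w) - ½ = -81/2 + 2*w)
1/(W(97) + d(60, -47)) = 1/((-81/2 + 2*97) - 63) = 1/((-81/2 + 194) - 63) = 1/(307/2 - 63) = 1/(181/2) = 2/181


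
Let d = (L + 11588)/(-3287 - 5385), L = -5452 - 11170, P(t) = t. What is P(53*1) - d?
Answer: 227291/4336 ≈ 52.419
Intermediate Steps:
L = -16622
d = 2517/4336 (d = (-16622 + 11588)/(-3287 - 5385) = -5034/(-8672) = -5034*(-1/8672) = 2517/4336 ≈ 0.58049)
P(53*1) - d = 53*1 - 1*2517/4336 = 53 - 2517/4336 = 227291/4336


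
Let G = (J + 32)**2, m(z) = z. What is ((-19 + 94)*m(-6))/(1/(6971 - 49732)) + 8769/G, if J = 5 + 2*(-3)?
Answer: 18492003219/961 ≈ 1.9242e+7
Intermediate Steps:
J = -1 (J = 5 - 6 = -1)
G = 961 (G = (-1 + 32)**2 = 31**2 = 961)
((-19 + 94)*m(-6))/(1/(6971 - 49732)) + 8769/G = ((-19 + 94)*(-6))/(1/(6971 - 49732)) + 8769/961 = (75*(-6))/(1/(-42761)) + 8769*(1/961) = -450/(-1/42761) + 8769/961 = -450*(-42761) + 8769/961 = 19242450 + 8769/961 = 18492003219/961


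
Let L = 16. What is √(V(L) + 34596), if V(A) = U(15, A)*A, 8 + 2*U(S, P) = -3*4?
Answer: 2*√8609 ≈ 185.57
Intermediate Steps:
U(S, P) = -10 (U(S, P) = -4 + (-3*4)/2 = -4 + (½)*(-12) = -4 - 6 = -10)
V(A) = -10*A
√(V(L) + 34596) = √(-10*16 + 34596) = √(-160 + 34596) = √34436 = 2*√8609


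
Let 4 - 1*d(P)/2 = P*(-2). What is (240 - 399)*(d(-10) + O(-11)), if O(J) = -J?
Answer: 3339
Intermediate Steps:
d(P) = 8 + 4*P (d(P) = 8 - 2*P*(-2) = 8 - (-4)*P = 8 + 4*P)
(240 - 399)*(d(-10) + O(-11)) = (240 - 399)*((8 + 4*(-10)) - 1*(-11)) = -159*((8 - 40) + 11) = -159*(-32 + 11) = -159*(-21) = 3339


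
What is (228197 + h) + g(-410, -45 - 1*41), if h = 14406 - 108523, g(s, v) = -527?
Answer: 133553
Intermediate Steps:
h = -94117
(228197 + h) + g(-410, -45 - 1*41) = (228197 - 94117) - 527 = 134080 - 527 = 133553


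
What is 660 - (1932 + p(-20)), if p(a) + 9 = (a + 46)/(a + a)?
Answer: -25247/20 ≈ -1262.3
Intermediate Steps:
p(a) = -9 + (46 + a)/(2*a) (p(a) = -9 + (a + 46)/(a + a) = -9 + (46 + a)/((2*a)) = -9 + (46 + a)*(1/(2*a)) = -9 + (46 + a)/(2*a))
660 - (1932 + p(-20)) = 660 - (1932 + (-17/2 + 23/(-20))) = 660 - (1932 + (-17/2 + 23*(-1/20))) = 660 - (1932 + (-17/2 - 23/20)) = 660 - (1932 - 193/20) = 660 - 1*38447/20 = 660 - 38447/20 = -25247/20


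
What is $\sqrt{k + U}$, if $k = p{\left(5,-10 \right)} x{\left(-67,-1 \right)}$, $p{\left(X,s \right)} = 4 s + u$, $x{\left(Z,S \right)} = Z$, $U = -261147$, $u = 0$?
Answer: $i \sqrt{258467} \approx 508.4 i$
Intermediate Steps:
$p{\left(X,s \right)} = 4 s$ ($p{\left(X,s \right)} = 4 s + 0 = 4 s$)
$k = 2680$ ($k = 4 \left(-10\right) \left(-67\right) = \left(-40\right) \left(-67\right) = 2680$)
$\sqrt{k + U} = \sqrt{2680 - 261147} = \sqrt{-258467} = i \sqrt{258467}$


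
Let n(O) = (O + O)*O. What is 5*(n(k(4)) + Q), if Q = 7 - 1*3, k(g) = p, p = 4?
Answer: 180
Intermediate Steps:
k(g) = 4
Q = 4 (Q = 7 - 3 = 4)
n(O) = 2*O**2 (n(O) = (2*O)*O = 2*O**2)
5*(n(k(4)) + Q) = 5*(2*4**2 + 4) = 5*(2*16 + 4) = 5*(32 + 4) = 5*36 = 180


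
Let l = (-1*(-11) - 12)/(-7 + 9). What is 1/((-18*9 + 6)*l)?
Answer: 1/78 ≈ 0.012821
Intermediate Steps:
l = -½ (l = (11 - 12)/2 = -1*½ = -½ ≈ -0.50000)
1/((-18*9 + 6)*l) = 1/((-18*9 + 6)*(-½)) = 1/((-162 + 6)*(-½)) = 1/(-156*(-½)) = 1/78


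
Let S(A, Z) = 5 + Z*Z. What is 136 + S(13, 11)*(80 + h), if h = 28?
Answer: 13744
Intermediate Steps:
S(A, Z) = 5 + Z²
136 + S(13, 11)*(80 + h) = 136 + (5 + 11²)*(80 + 28) = 136 + (5 + 121)*108 = 136 + 126*108 = 136 + 13608 = 13744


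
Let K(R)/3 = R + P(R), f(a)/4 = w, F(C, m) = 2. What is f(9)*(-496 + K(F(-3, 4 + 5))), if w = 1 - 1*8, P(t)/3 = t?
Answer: 13216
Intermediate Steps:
P(t) = 3*t
w = -7 (w = 1 - 8 = -7)
f(a) = -28 (f(a) = 4*(-7) = -28)
K(R) = 12*R (K(R) = 3*(R + 3*R) = 3*(4*R) = 12*R)
f(9)*(-496 + K(F(-3, 4 + 5))) = -28*(-496 + 12*2) = -28*(-496 + 24) = -28*(-472) = 13216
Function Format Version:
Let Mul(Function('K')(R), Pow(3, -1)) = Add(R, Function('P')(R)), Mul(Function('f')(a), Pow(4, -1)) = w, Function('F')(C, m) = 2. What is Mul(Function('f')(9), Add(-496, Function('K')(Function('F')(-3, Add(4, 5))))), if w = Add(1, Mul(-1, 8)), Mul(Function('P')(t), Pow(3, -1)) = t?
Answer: 13216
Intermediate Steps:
Function('P')(t) = Mul(3, t)
w = -7 (w = Add(1, -8) = -7)
Function('f')(a) = -28 (Function('f')(a) = Mul(4, -7) = -28)
Function('K')(R) = Mul(12, R) (Function('K')(R) = Mul(3, Add(R, Mul(3, R))) = Mul(3, Mul(4, R)) = Mul(12, R))
Mul(Function('f')(9), Add(-496, Function('K')(Function('F')(-3, Add(4, 5))))) = Mul(-28, Add(-496, Mul(12, 2))) = Mul(-28, Add(-496, 24)) = Mul(-28, -472) = 13216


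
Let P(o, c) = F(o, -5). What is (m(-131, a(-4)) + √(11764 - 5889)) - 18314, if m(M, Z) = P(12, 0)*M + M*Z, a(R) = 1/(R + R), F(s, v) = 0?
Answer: -146381/8 + 5*√235 ≈ -18221.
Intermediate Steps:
P(o, c) = 0
a(R) = 1/(2*R)
m(M, Z) = M*Z (m(M, Z) = 0*M + M*Z = 0 + M*Z = M*Z)
(m(-131, a(-4)) + √(11764 - 5889)) - 18314 = (-131/(2*(-4)) + √(11764 - 5889)) - 18314 = (-131*(-1)/(2*4) + √5875) - 18314 = (-131*(-⅛) + 5*√235) - 18314 = (131/8 + 5*√235) - 18314 = -146381/8 + 5*√235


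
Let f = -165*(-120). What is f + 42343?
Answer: 62143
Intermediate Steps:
f = 19800
f + 42343 = 19800 + 42343 = 62143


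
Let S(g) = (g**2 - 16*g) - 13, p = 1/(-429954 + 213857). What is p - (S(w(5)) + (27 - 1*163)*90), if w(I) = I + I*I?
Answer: 2557075800/216097 ≈ 11833.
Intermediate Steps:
p = -1/216097 (p = 1/(-216097) = -1/216097 ≈ -4.6276e-6)
w(I) = I + I**2
S(g) = -13 + g**2 - 16*g
p - (S(w(5)) + (27 - 1*163)*90) = -1/216097 - ((-13 + (5*(1 + 5))**2 - 80*(1 + 5)) + (27 - 1*163)*90) = -1/216097 - ((-13 + (5*6)**2 - 80*6) + (27 - 163)*90) = -1/216097 - ((-13 + 30**2 - 16*30) - 136*90) = -1/216097 - ((-13 + 900 - 480) - 12240) = -1/216097 - (407 - 12240) = -1/216097 - 1*(-11833) = -1/216097 + 11833 = 2557075800/216097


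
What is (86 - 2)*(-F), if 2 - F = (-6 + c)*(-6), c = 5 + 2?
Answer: -672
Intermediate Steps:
c = 7
F = 8 (F = 2 - (-6 + 7)*(-6) = 2 - (-6) = 2 - 1*(-6) = 2 + 6 = 8)
(86 - 2)*(-F) = (86 - 2)*(-1*8) = 84*(-8) = -672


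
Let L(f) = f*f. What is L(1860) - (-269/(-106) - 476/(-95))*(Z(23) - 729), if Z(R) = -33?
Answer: 17448046191/5035 ≈ 3.4654e+6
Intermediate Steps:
L(f) = f²
L(1860) - (-269/(-106) - 476/(-95))*(Z(23) - 729) = 1860² - (-269/(-106) - 476/(-95))*(-33 - 729) = 3459600 - (-269*(-1/106) - 476*(-1/95))*(-762) = 3459600 - (269/106 + 476/95)*(-762) = 3459600 - 76011*(-762)/10070 = 3459600 - 1*(-28960191/5035) = 3459600 + 28960191/5035 = 17448046191/5035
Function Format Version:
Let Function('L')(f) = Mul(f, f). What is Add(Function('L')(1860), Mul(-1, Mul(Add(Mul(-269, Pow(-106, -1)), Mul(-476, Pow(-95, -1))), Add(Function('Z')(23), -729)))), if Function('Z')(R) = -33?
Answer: Rational(17448046191, 5035) ≈ 3.4654e+6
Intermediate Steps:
Function('L')(f) = Pow(f, 2)
Add(Function('L')(1860), Mul(-1, Mul(Add(Mul(-269, Pow(-106, -1)), Mul(-476, Pow(-95, -1))), Add(Function('Z')(23), -729)))) = Add(Pow(1860, 2), Mul(-1, Mul(Add(Mul(-269, Pow(-106, -1)), Mul(-476, Pow(-95, -1))), Add(-33, -729)))) = Add(3459600, Mul(-1, Mul(Add(Mul(-269, Rational(-1, 106)), Mul(-476, Rational(-1, 95))), -762))) = Add(3459600, Mul(-1, Mul(Add(Rational(269, 106), Rational(476, 95)), -762))) = Add(3459600, Mul(-1, Mul(Rational(76011, 10070), -762))) = Add(3459600, Mul(-1, Rational(-28960191, 5035))) = Add(3459600, Rational(28960191, 5035)) = Rational(17448046191, 5035)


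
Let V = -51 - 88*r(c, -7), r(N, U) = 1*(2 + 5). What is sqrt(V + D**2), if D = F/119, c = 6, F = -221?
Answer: I*sqrt(32514)/7 ≈ 25.759*I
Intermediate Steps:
r(N, U) = 7 (r(N, U) = 1*7 = 7)
D = -13/7 (D = -221/119 = -221*1/119 = -13/7 ≈ -1.8571)
V = -667 (V = -51 - 88*7 = -51 - 616 = -667)
sqrt(V + D**2) = sqrt(-667 + (-13/7)**2) = sqrt(-667 + 169/49) = sqrt(-32514/49) = I*sqrt(32514)/7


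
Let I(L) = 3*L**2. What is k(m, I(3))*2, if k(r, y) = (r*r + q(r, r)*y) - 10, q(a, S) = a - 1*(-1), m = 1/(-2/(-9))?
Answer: 635/2 ≈ 317.50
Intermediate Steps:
m = 9/2 (m = 1/(-2*(-1/9)) = 1/(2/9) = 9/2 ≈ 4.5000)
q(a, S) = 1 + a (q(a, S) = a + 1 = 1 + a)
k(r, y) = -10 + r**2 + y*(1 + r) (k(r, y) = (r*r + (1 + r)*y) - 10 = (r**2 + y*(1 + r)) - 10 = -10 + r**2 + y*(1 + r))
k(m, I(3))*2 = (-10 + (9/2)**2 + (3*3**2)*(1 + 9/2))*2 = (-10 + 81/4 + (3*9)*(11/2))*2 = (-10 + 81/4 + 27*(11/2))*2 = (-10 + 81/4 + 297/2)*2 = (635/4)*2 = 635/2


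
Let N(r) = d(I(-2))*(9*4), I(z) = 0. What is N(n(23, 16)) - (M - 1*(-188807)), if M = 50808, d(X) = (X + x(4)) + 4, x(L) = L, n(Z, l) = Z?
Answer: -239327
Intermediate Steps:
d(X) = 8 + X (d(X) = (X + 4) + 4 = (4 + X) + 4 = 8 + X)
N(r) = 288 (N(r) = (8 + 0)*(9*4) = 8*36 = 288)
N(n(23, 16)) - (M - 1*(-188807)) = 288 - (50808 - 1*(-188807)) = 288 - (50808 + 188807) = 288 - 1*239615 = 288 - 239615 = -239327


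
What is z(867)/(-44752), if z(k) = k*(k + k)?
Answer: -751689/22376 ≈ -33.594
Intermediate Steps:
z(k) = 2*k**2 (z(k) = k*(2*k) = 2*k**2)
z(867)/(-44752) = (2*867**2)/(-44752) = (2*751689)*(-1/44752) = 1503378*(-1/44752) = -751689/22376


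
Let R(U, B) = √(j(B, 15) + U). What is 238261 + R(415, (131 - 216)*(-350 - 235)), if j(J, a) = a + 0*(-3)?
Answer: 238261 + √430 ≈ 2.3828e+5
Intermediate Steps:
j(J, a) = a (j(J, a) = a + 0 = a)
R(U, B) = √(15 + U)
238261 + R(415, (131 - 216)*(-350 - 235)) = 238261 + √(15 + 415) = 238261 + √430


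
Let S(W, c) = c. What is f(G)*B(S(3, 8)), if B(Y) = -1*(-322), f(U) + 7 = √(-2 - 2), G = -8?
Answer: -2254 + 644*I ≈ -2254.0 + 644.0*I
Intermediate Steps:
f(U) = -7 + 2*I (f(U) = -7 + √(-2 - 2) = -7 + √(-4) = -7 + 2*I)
B(Y) = 322
f(G)*B(S(3, 8)) = (-7 + 2*I)*322 = -2254 + 644*I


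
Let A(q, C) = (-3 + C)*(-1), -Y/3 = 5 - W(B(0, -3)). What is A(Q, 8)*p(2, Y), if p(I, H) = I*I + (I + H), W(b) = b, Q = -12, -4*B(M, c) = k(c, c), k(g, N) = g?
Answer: 135/4 ≈ 33.750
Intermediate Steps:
B(M, c) = -c/4
Y = -51/4 (Y = -3*(5 - (-1)*(-3)/4) = -3*(5 - 1*3/4) = -3*(5 - 3/4) = -3*17/4 = -51/4 ≈ -12.750)
A(q, C) = 3 - C
p(I, H) = H + I + I**2 (p(I, H) = I**2 + (H + I) = H + I + I**2)
A(Q, 8)*p(2, Y) = (3 - 1*8)*(-51/4 + 2 + 2**2) = (3 - 8)*(-51/4 + 2 + 4) = -5*(-27/4) = 135/4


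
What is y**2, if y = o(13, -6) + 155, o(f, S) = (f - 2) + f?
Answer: 32041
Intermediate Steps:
o(f, S) = -2 + 2*f (o(f, S) = (-2 + f) + f = -2 + 2*f)
y = 179 (y = (-2 + 2*13) + 155 = (-2 + 26) + 155 = 24 + 155 = 179)
y**2 = 179**2 = 32041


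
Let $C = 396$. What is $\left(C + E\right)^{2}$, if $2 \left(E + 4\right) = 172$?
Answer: $228484$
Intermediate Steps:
$E = 82$ ($E = -4 + \frac{1}{2} \cdot 172 = -4 + 86 = 82$)
$\left(C + E\right)^{2} = \left(396 + 82\right)^{2} = 478^{2} = 228484$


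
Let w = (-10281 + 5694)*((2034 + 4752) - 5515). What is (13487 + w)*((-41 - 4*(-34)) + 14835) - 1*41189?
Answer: -86841729889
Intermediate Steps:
w = -5830077 (w = -4587*(6786 - 5515) = -4587*1271 = -5830077)
(13487 + w)*((-41 - 4*(-34)) + 14835) - 1*41189 = (13487 - 5830077)*((-41 - 4*(-34)) + 14835) - 1*41189 = -5816590*((-41 + 136) + 14835) - 41189 = -5816590*(95 + 14835) - 41189 = -5816590*14930 - 41189 = -86841688700 - 41189 = -86841729889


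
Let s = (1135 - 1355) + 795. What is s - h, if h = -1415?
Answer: 1990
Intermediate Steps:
s = 575 (s = -220 + 795 = 575)
s - h = 575 - 1*(-1415) = 575 + 1415 = 1990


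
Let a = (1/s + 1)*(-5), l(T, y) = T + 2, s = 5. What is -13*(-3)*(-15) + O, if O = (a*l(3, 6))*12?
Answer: -945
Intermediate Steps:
l(T, y) = 2 + T
a = -6 (a = (1/5 + 1)*(-5) = (⅕ + 1)*(-5) = (6/5)*(-5) = -6)
O = -360 (O = -6*(2 + 3)*12 = -6*5*12 = -30*12 = -360)
-13*(-3)*(-15) + O = -13*(-3)*(-15) - 360 = 39*(-15) - 360 = -585 - 360 = -945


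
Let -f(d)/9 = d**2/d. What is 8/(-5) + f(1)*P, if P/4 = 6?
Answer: -1088/5 ≈ -217.60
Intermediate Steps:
f(d) = -9*d (f(d) = -9*d**2/d = -9*d)
P = 24 (P = 4*6 = 24)
8/(-5) + f(1)*P = 8/(-5) - 9*1*24 = 8*(-1/5) - 9*24 = -8/5 - 216 = -1088/5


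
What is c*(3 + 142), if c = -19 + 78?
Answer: 8555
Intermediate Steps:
c = 59
c*(3 + 142) = 59*(3 + 142) = 59*145 = 8555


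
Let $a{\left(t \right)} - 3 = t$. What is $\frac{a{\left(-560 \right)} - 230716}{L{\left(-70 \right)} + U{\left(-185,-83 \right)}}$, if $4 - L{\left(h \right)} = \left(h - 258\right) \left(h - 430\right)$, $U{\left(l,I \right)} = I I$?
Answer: $\frac{77091}{52369} \approx 1.4721$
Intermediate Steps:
$U{\left(l,I \right)} = I^{2}$
$L{\left(h \right)} = 4 - \left(-430 + h\right) \left(-258 + h\right)$ ($L{\left(h \right)} = 4 - \left(h - 258\right) \left(h - 430\right) = 4 - \left(-258 + h\right) \left(h - 430\right) = 4 - \left(-258 + h\right) \left(-430 + h\right) = 4 - \left(-430 + h\right) \left(-258 + h\right)$)
$a{\left(t \right)} = 3 + t$
$\frac{a{\left(-560 \right)} - 230716}{L{\left(-70 \right)} + U{\left(-185,-83 \right)}} = \frac{\left(3 - 560\right) - 230716}{\left(-110936 - \left(-70\right)^{2} + 688 \left(-70\right)\right) + \left(-83\right)^{2}} = \frac{-557 - 230716}{\left(-110936 - 4900 - 48160\right) + 6889} = - \frac{231273}{\left(-110936 - 4900 - 48160\right) + 6889} = - \frac{231273}{-163996 + 6889} = - \frac{231273}{-157107} = \left(-231273\right) \left(- \frac{1}{157107}\right) = \frac{77091}{52369}$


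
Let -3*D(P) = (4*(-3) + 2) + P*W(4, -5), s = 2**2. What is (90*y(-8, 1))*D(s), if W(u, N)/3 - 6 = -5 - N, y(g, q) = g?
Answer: 14880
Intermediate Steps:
s = 4
W(u, N) = 3 - 3*N (W(u, N) = 18 + 3*(-5 - N) = 18 + (-15 - 3*N) = 3 - 3*N)
D(P) = 10/3 - 6*P (D(P) = -((4*(-3) + 2) + P*(3 - 3*(-5)))/3 = -((-12 + 2) + P*(3 + 15))/3 = -(-10 + P*18)/3 = -(-10 + 18*P)/3 = 10/3 - 6*P)
(90*y(-8, 1))*D(s) = (90*(-8))*(10/3 - 6*4) = -720*(10/3 - 24) = -720*(-62/3) = 14880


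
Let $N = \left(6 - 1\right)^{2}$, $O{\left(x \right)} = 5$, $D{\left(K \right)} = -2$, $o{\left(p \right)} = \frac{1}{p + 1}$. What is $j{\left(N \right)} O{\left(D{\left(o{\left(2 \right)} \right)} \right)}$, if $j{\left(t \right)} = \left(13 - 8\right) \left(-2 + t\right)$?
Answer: $575$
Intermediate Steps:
$o{\left(p \right)} = \frac{1}{1 + p}$
$N = 25$ ($N = 5^{2} = 25$)
$j{\left(t \right)} = -10 + 5 t$ ($j{\left(t \right)} = 5 \left(-2 + t\right) = -10 + 5 t$)
$j{\left(N \right)} O{\left(D{\left(o{\left(2 \right)} \right)} \right)} = \left(-10 + 5 \cdot 25\right) 5 = \left(-10 + 125\right) 5 = 115 \cdot 5 = 575$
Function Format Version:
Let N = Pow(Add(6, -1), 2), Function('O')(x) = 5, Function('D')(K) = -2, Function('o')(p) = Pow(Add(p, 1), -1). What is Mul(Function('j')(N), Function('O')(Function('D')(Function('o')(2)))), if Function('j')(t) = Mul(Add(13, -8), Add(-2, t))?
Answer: 575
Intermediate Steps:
Function('o')(p) = Pow(Add(1, p), -1)
N = 25 (N = Pow(5, 2) = 25)
Function('j')(t) = Add(-10, Mul(5, t)) (Function('j')(t) = Mul(5, Add(-2, t)) = Add(-10, Mul(5, t)))
Mul(Function('j')(N), Function('O')(Function('D')(Function('o')(2)))) = Mul(Add(-10, Mul(5, 25)), 5) = Mul(Add(-10, 125), 5) = Mul(115, 5) = 575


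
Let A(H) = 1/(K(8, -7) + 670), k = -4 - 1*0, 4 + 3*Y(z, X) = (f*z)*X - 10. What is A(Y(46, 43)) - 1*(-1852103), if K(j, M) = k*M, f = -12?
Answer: 1292767895/698 ≈ 1.8521e+6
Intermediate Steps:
Y(z, X) = -14/3 - 4*X*z (Y(z, X) = -4/3 + ((-12*z)*X - 10)/3 = -4/3 + (-12*X*z - 10)/3 = -4/3 + (-10 - 12*X*z)/3 = -4/3 + (-10/3 - 4*X*z) = -14/3 - 4*X*z)
k = -4 (k = -4 + 0 = -4)
K(j, M) = -4*M
A(H) = 1/698 (A(H) = 1/(-4*(-7) + 670) = 1/(28 + 670) = 1/698)
A(Y(46, 43)) - 1*(-1852103) = 1/698 - 1*(-1852103) = 1/698 + 1852103 = 1292767895/698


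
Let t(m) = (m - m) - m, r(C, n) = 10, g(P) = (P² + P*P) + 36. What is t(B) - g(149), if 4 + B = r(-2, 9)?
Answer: -44444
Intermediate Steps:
g(P) = 36 + 2*P² (g(P) = (P² + P²) + 36 = 2*P² + 36 = 36 + 2*P²)
B = 6 (B = -4 + 10 = 6)
t(m) = -m (t(m) = 0 - m = -m)
t(B) - g(149) = -1*6 - (36 + 2*149²) = -6 - (36 + 2*22201) = -6 - (36 + 44402) = -6 - 1*44438 = -6 - 44438 = -44444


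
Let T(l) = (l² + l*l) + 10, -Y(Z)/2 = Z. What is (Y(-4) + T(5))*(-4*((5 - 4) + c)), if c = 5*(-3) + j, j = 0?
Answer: 3808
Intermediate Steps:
c = -15 (c = 5*(-3) + 0 = -15 + 0 = -15)
Y(Z) = -2*Z
T(l) = 10 + 2*l² (T(l) = (l² + l²) + 10 = 2*l² + 10 = 10 + 2*l²)
(Y(-4) + T(5))*(-4*((5 - 4) + c)) = (-2*(-4) + (10 + 2*5²))*(-4*((5 - 4) - 15)) = (8 + (10 + 2*25))*(-4*(1 - 15)) = (8 + (10 + 50))*(-4*(-14)) = (8 + 60)*56 = 68*56 = 3808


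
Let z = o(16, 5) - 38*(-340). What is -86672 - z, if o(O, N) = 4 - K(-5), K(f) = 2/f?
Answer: -497982/5 ≈ -99596.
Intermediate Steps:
o(O, N) = 22/5 (o(O, N) = 4 - 2/(-5) = 4 - 2*(-1)/5 = 4 - 1*(-2/5) = 4 + 2/5 = 22/5)
z = 64622/5 (z = 22/5 - 38*(-340) = 22/5 + 12920 = 64622/5 ≈ 12924.)
-86672 - z = -86672 - 1*64622/5 = -86672 - 64622/5 = -497982/5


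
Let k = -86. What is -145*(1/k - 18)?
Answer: 224605/86 ≈ 2611.7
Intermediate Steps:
-145*(1/k - 18) = -145*(1/(-86) - 18) = -145*(-1/86 - 18) = -145*(-1549/86) = 224605/86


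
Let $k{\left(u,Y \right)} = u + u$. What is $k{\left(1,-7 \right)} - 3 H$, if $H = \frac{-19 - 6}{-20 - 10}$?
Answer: $- \frac{1}{2} \approx -0.5$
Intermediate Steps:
$H = \frac{5}{6}$ ($H = - \frac{25}{-30} = \left(-25\right) \left(- \frac{1}{30}\right) = \frac{5}{6} \approx 0.83333$)
$k{\left(u,Y \right)} = 2 u$
$k{\left(1,-7 \right)} - 3 H = 2 \cdot 1 - \frac{5}{2} = 2 - \frac{5}{2} = - \frac{1}{2}$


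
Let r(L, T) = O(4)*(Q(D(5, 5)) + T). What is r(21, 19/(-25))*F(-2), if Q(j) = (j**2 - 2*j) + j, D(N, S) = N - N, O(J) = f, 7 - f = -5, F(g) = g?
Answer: 456/25 ≈ 18.240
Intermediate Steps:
f = 12 (f = 7 - 1*(-5) = 7 + 5 = 12)
O(J) = 12
D(N, S) = 0
Q(j) = j**2 - j
r(L, T) = 12*T (r(L, T) = 12*(0*(-1 + 0) + T) = 12*(0*(-1) + T) = 12*(0 + T) = 12*T)
r(21, 19/(-25))*F(-2) = (12*(19/(-25)))*(-2) = (12*(19*(-1/25)))*(-2) = (12*(-19/25))*(-2) = -228/25*(-2) = 456/25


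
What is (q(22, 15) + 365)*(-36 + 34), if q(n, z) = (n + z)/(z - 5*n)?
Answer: -69276/95 ≈ -729.22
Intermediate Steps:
q(n, z) = (n + z)/(z - 5*n)
(q(22, 15) + 365)*(-36 + 34) = ((22 + 15)/(15 - 5*22) + 365)*(-36 + 34) = (37/(15 - 110) + 365)*(-2) = (37/(-95) + 365)*(-2) = (-1/95*37 + 365)*(-2) = (-37/95 + 365)*(-2) = (34638/95)*(-2) = -69276/95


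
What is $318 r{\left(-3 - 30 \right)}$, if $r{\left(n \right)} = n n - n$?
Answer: $356796$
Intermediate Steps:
$r{\left(n \right)} = n^{2} - n$
$318 r{\left(-3 - 30 \right)} = 318 \left(-3 - 30\right) \left(-1 - 33\right) = 318 \left(- 33 \left(-1 - 33\right)\right) = 318 \left(\left(-33\right) \left(-34\right)\right) = 318 \cdot 1122 = 356796$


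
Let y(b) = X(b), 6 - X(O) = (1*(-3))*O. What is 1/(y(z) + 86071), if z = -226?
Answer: 1/85399 ≈ 1.1710e-5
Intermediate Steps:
X(O) = 6 + 3*O (X(O) = 6 - 1*(-3)*O = 6 - (-3)*O = 6 + 3*O)
y(b) = 6 + 3*b
1/(y(z) + 86071) = 1/((6 + 3*(-226)) + 86071) = 1/((6 - 678) + 86071) = 1/(-672 + 86071) = 1/85399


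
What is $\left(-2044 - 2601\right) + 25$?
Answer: $-4620$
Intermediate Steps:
$\left(-2044 - 2601\right) + 25 = -4645 + 25 = -4620$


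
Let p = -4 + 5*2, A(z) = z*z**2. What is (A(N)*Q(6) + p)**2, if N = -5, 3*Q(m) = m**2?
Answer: 2232036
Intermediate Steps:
Q(m) = m**2/3
A(z) = z**3
p = 6 (p = -4 + 10 = 6)
(A(N)*Q(6) + p)**2 = ((-5)**3*((1/3)*6**2) + 6)**2 = (-125*36/3 + 6)**2 = (-125*12 + 6)**2 = (-1500 + 6)**2 = (-1494)**2 = 2232036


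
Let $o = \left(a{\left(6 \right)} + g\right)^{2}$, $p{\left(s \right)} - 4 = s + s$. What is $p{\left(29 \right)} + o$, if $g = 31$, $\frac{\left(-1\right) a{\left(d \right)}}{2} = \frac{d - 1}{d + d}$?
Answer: $\frac{34993}{36} \approx 972.03$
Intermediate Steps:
$a{\left(d \right)} = - \frac{-1 + d}{d}$ ($a{\left(d \right)} = - 2 \frac{d - 1}{d + d} = - 2 \frac{-1 + d}{2 d} = - \frac{-1 + d}{d}$)
$p{\left(s \right)} = 4 + 2 s$ ($p{\left(s \right)} = 4 + \left(s + s\right) = 4 + 2 s$)
$o = \frac{32761}{36}$ ($o = \left(\frac{1 - 6}{6} + 31\right)^{2} = \left(\frac{1}{6} \left(-5\right) + 31\right)^{2} = \left(- \frac{5}{6} + 31\right)^{2} = \left(\frac{181}{6}\right)^{2} = \frac{32761}{36} \approx 910.03$)
$p{\left(29 \right)} + o = \left(4 + 2 \cdot 29\right) + \frac{32761}{36} = \left(4 + 58\right) + \frac{32761}{36} = 62 + \frac{32761}{36} = \frac{34993}{36}$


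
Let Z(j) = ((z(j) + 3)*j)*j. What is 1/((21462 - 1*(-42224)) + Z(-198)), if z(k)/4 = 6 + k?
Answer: -1/29927374 ≈ -3.3414e-8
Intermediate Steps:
z(k) = 24 + 4*k (z(k) = 4*(6 + k) = 24 + 4*k)
Z(j) = j²*(27 + 4*j) (Z(j) = (((24 + 4*j) + 3)*j)*j = ((27 + 4*j)*j)*j = (j*(27 + 4*j))*j = j²*(27 + 4*j))
1/((21462 - 1*(-42224)) + Z(-198)) = 1/((21462 - 1*(-42224)) + (-198)²*(27 + 4*(-198))) = 1/((21462 + 42224) + 39204*(27 - 792)) = 1/(63686 + 39204*(-765)) = 1/(63686 - 29991060) = 1/(-29927374) = -1/29927374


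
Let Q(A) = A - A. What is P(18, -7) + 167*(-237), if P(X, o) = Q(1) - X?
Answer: -39597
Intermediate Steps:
Q(A) = 0
P(X, o) = -X (P(X, o) = 0 - X = -X)
P(18, -7) + 167*(-237) = -1*18 + 167*(-237) = -18 - 39579 = -39597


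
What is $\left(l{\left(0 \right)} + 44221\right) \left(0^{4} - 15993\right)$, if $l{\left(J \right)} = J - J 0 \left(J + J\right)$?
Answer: $-707226453$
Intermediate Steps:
$l{\left(J \right)} = J$ ($l{\left(J \right)} = J - 0 \cdot 2 J = J - 0 = J + 0 = J$)
$\left(l{\left(0 \right)} + 44221\right) \left(0^{4} - 15993\right) = \left(0 + 44221\right) \left(0^{4} - 15993\right) = 44221 \left(0 + \left(-22530 + 6537\right)\right) = 44221 \left(0 - 15993\right) = 44221 \left(-15993\right) = -707226453$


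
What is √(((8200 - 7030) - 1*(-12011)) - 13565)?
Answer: 8*I*√6 ≈ 19.596*I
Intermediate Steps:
√(((8200 - 7030) - 1*(-12011)) - 13565) = √((1170 + 12011) - 13565) = √(13181 - 13565) = √(-384) = 8*I*√6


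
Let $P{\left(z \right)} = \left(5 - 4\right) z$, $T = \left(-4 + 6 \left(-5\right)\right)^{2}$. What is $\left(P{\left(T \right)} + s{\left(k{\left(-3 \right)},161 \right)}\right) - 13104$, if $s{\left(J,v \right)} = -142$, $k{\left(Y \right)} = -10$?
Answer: $-12090$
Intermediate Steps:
$T = 1156$ ($T = \left(-4 - 30\right)^{2} = \left(-34\right)^{2} = 1156$)
$P{\left(z \right)} = z$ ($P{\left(z \right)} = 1 z = z$)
$\left(P{\left(T \right)} + s{\left(k{\left(-3 \right)},161 \right)}\right) - 13104 = \left(1156 - 142\right) - 13104 = 1014 - 13104 = -12090$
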